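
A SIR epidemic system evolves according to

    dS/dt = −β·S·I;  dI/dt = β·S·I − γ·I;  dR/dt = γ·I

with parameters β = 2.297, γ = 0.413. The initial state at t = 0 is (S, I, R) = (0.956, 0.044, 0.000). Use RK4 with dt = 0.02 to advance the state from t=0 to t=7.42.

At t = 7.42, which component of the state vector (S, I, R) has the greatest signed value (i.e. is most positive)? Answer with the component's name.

largest component: R

t=0.000: state=(0.956, 0.044, 0.000)
step 1 (dt=0.02): k1=(-0.097, 0.078, 0.018), k2=(-0.098, 0.080, 0.018), k3=(-0.098, 0.080, 0.019), k4=(-0.100, 0.081, 0.019); state += dt/6·(k1+2k2+2k3+k4)
t=0.020: state=(0.954, 0.046, 0.000)
t=0.040: state=(0.952, 0.047, 0.001)
t=0.060: state=(0.950, 0.049, 0.001)
continuing one RK4 step at a time; state shown every 25 steps (Δt=0.5):
t=0.500: state=(0.882, 0.103, 0.014)
t=1.000: state=(0.739, 0.215, 0.046)
t=1.500: state=(0.530, 0.364, 0.106)
t=2.000: state=(0.324, 0.481, 0.194)
t=2.500: state=(0.181, 0.520, 0.299)
t=3.000: state=(0.101, 0.495, 0.405)
t=3.500: state=(0.059, 0.440, 0.501)
t=4.000: state=(0.037, 0.377, 0.586)
t=4.500: state=(0.025, 0.318, 0.657)
t=5.000: state=(0.018, 0.265, 0.718)
t=5.500: state=(0.013, 0.219, 0.767)
t=6.000: state=(0.011, 0.181, 0.809)
t=6.500: state=(0.009, 0.149, 0.842)
t=7.000: state=(0.008, 0.122, 0.870)
t=7.420: state=(0.007, 0.103, 0.890)
compare at T: S=0.007, I=0.103, R=0.890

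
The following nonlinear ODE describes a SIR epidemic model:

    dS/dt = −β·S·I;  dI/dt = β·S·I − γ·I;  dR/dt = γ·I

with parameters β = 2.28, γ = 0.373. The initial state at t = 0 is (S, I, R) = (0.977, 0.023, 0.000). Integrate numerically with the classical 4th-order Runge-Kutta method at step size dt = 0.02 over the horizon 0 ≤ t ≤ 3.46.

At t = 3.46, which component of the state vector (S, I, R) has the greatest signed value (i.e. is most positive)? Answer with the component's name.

largest component: I

t=0.000: state=(0.977, 0.023, 0.000)
step 1 (dt=0.02): k1=(-0.051, 0.043, 0.009), k2=(-0.052, 0.043, 0.009), k3=(-0.052, 0.043, 0.009), k4=(-0.053, 0.044, 0.009); state += dt/6·(k1+2k2+2k3+k4)
t=0.020: state=(0.976, 0.024, 0.000)
t=0.040: state=(0.975, 0.025, 0.000)
t=0.060: state=(0.974, 0.026, 0.001)
continuing one RK4 step at a time; state shown every 10 steps (Δt=0.2):
t=0.200: state=(0.965, 0.033, 0.002)
t=0.400: state=(0.947, 0.048, 0.005)
t=0.600: state=(0.923, 0.068, 0.009)
t=0.800: state=(0.889, 0.095, 0.015)
t=1.000: state=(0.845, 0.131, 0.024)
t=1.200: state=(0.788, 0.177, 0.035)
t=1.400: state=(0.718, 0.232, 0.050)
t=1.600: state=(0.637, 0.293, 0.070)
t=1.800: state=(0.550, 0.356, 0.094)
t=2.000: state=(0.461, 0.416, 0.123)
t=2.200: state=(0.376, 0.468, 0.156)
t=2.400: state=(0.301, 0.506, 0.192)
t=2.600: state=(0.238, 0.531, 0.231)
t=2.800: state=(0.186, 0.543, 0.271)
t=3.000: state=(0.145, 0.543, 0.312)
t=3.200: state=(0.114, 0.534, 0.352)
t=3.400: state=(0.089, 0.519, 0.391)
t=3.460: state=(0.083, 0.514, 0.403)
compare at T: S=0.083, I=0.514, R=0.403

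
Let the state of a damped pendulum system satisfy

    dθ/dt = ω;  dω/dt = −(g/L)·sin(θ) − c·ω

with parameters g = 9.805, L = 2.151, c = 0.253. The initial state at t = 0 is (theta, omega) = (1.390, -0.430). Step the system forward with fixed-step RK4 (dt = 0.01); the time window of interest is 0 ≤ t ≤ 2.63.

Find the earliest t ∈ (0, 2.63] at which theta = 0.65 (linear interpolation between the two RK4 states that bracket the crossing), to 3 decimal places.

t=0.000: state=(1.390, -0.430)
step 1 (dt=0.01): k1=(-0.430, -4.375), k2=(-0.452, -4.368), k3=(-0.452, -4.368), k4=(-0.474, -4.360); state += dt/6·(k1+2k2+2k3+k4)
t=0.010: state=(1.385, -0.474)
t=0.020: state=(1.381, -0.517)
t=0.030: state=(1.375, -0.561)
continuing one RK4 step at a time; state shown every 10 steps (Δt=0.1):
t=0.100: state=(1.325, -0.859)
t=0.200: state=(1.219, -1.268)
t=0.300: state=(1.073, -1.647)
t=0.400: state=(0.891, -1.980)
t=0.500: state=(0.679, -2.249)
t=0.510: state=(0.656, -2.271)
next step: t=0.520: state=(0.633, -2.293) — theta has crossed 0.65
linear interpolation between t=0.510 (0.65625) and t=0.520 (0.63342) → t≈0.513

t = 0.513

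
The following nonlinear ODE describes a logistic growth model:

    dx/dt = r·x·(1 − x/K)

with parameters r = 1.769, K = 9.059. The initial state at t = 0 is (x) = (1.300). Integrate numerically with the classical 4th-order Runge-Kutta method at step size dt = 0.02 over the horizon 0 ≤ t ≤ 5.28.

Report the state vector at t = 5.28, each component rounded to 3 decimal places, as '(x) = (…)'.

t=0.000: state=(1.300)
step 1 (dt=0.02): k1=(1.970), k2=(1.994), k3=(1.995), k4=(2.020); state += dt/6·(k1+2k2+2k3+k4)
t=0.020: state=(1.340)
t=0.040: state=(1.381)
t=0.060: state=(1.423)
continuing one RK4 step at a time; state shown every 10 steps (Δt=0.2):
t=0.200: state=(1.745)
t=0.400: state=(2.298)
t=0.600: state=(2.956)
t=0.800: state=(3.698)
t=1.000: state=(4.490)
t=1.200: state=(5.284)
t=1.400: state=(6.033)
t=1.600: state=(6.700)
t=1.800: state=(7.264)
t=2.000: state=(7.720)
t=2.200: state=(8.075)
t=2.400: state=(8.345)
t=2.600: state=(8.546)
t=2.800: state=(8.693)
t=3.000: state=(8.799)
t=3.200: state=(8.875)
t=3.400: state=(8.929)
t=3.600: state=(8.967)
t=3.800: state=(8.994)
t=4.000: state=(9.014)
t=4.200: state=(9.027)
t=4.400: state=(9.037)
t=4.600: state=(9.043)
t=4.800: state=(9.048)
t=5.000: state=(9.051)
t=5.200: state=(9.054)
t=5.280: state=(9.054)

(x) = (9.054)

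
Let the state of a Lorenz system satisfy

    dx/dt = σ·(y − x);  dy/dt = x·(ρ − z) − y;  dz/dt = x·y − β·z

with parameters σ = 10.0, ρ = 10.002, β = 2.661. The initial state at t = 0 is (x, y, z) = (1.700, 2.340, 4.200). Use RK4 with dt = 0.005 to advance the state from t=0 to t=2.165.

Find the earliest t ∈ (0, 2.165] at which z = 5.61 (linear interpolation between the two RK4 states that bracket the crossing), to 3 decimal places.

t=0.000: state=(1.700, 2.340, 4.200)
step 1 (dt=0.005): k1=(6.400, 7.523, -7.198), k2=(6.428, 7.628, -7.081), k3=(6.430, 7.628, -7.081), k4=(6.460, 7.733, -6.963); state += dt/6·(k1+2k2+2k3+k4)
t=0.005: state=(1.732, 2.378, 4.165)
t=0.010: state=(1.765, 2.417, 4.130)
t=0.015: state=(1.797, 2.458, 4.097)
continuing one RK4 step at a time; state shown every 20 steps (Δt=0.1):
t=0.100: state=(2.438, 3.310, 3.734)
t=0.200: state=(3.492, 4.741, 3.916)
t=0.300: state=(4.924, 6.504, 5.110)
t=0.320: state=(5.243, 6.847, 5.506)
next step: t=0.325: state=(5.323, 6.930, 5.614) — z has crossed 5.61
linear interpolation between t=0.320 (5.50638) and t=0.325 (5.61438) → t≈0.325

t = 0.325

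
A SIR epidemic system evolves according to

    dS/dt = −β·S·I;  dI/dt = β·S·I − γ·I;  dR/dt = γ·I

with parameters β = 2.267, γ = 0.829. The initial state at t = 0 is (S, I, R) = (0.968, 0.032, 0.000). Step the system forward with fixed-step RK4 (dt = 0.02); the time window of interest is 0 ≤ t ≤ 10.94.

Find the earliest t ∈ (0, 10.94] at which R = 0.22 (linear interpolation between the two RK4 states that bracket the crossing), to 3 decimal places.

t=0.000: state=(0.968, 0.032, 0.000)
step 1 (dt=0.02): k1=(-0.070, 0.044, 0.027), k2=(-0.071, 0.044, 0.027), k3=(-0.071, 0.044, 0.027), k4=(-0.072, 0.045, 0.027); state += dt/6·(k1+2k2+2k3+k4)
t=0.020: state=(0.967, 0.033, 0.001)
t=0.040: state=(0.965, 0.034, 0.001)
t=0.060: state=(0.964, 0.035, 0.002)
continuing one RK4 step at a time; state shown every 25 steps (Δt=0.5):
t=0.500: state=(0.919, 0.062, 0.019)
t=1.000: state=(0.835, 0.111, 0.054)
t=1.500: state=(0.711, 0.176, 0.113)
t=2.000: state=(0.560, 0.240, 0.200)
t=2.080: state=(0.536, 0.248, 0.216)
next step: t=2.100: state=(0.530, 0.250, 0.220) — R has crossed 0.22
linear interpolation between t=2.080 (0.21603) and t=2.100 (0.22015) → t≈2.099

t = 2.099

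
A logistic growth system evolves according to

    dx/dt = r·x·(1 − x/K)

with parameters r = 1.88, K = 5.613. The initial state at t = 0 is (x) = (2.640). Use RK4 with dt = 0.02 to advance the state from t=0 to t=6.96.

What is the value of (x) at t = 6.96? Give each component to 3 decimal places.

(x) = (5.613)

t=0.000: state=(2.640)
step 1 (dt=0.02): k1=(2.629), k2=(2.632), k3=(2.632), k4=(2.634); state += dt/6·(k1+2k2+2k3+k4)
t=0.020: state=(2.693)
t=0.040: state=(2.745)
t=0.060: state=(2.798)
continuing one RK4 step at a time; state shown every 25 steps (Δt=0.5):
t=0.500: state=(3.898)
t=1.000: state=(4.790)
t=1.500: state=(5.260)
t=2.000: state=(5.470)
t=2.500: state=(5.556)
t=3.000: state=(5.591)
t=3.500: state=(5.604)
t=4.000: state=(5.610)
t=4.500: state=(5.612)
t=5.000: state=(5.612)
t=5.500: state=(5.613)
t=6.000: state=(5.613)
t=6.500: state=(5.613)
t=6.960: state=(5.613)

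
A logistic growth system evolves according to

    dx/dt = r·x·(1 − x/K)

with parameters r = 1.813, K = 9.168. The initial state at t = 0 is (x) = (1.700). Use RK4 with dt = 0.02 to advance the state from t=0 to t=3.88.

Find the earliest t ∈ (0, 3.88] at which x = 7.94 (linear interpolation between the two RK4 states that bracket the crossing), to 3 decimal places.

t=0.000: state=(1.700)
step 1 (dt=0.02): k1=(2.511), k2=(2.539), k3=(2.539), k4=(2.568); state += dt/6·(k1+2k2+2k3+k4)
t=0.020: state=(1.751)
t=0.040: state=(1.803)
t=0.060: state=(1.856)
continuing one RK4 step at a time; state shown every 10 steps (Δt=0.2):
t=0.200: state=(2.260)
t=0.400: state=(2.932)
t=0.600: state=(3.696)
t=0.800: state=(4.516)
t=1.000: state=(5.340)
t=1.200: state=(6.117)
t=1.400: state=(6.806)
t=1.600: state=(7.384)
t=1.800: state=(7.849)
t=1.840: state=(7.929)
next step: t=1.860: state=(7.967) — x has crossed 7.94
linear interpolation between t=1.840 (7.92868) and t=1.860 (7.96703) → t≈1.846

t = 1.846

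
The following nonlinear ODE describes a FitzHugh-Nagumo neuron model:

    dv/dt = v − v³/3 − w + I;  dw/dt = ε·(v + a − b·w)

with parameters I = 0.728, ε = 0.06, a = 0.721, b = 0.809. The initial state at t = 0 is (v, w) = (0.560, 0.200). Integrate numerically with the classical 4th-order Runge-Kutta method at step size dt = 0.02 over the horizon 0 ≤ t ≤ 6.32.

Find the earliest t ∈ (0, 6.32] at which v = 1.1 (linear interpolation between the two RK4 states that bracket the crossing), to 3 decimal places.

t=0.000: state=(0.560, 0.200)
step 1 (dt=0.02): k1=(1.029, 0.067), k2=(1.036, 0.068), k3=(1.036, 0.068), k4=(1.042, 0.068); state += dt/6·(k1+2k2+2k3+k4)
t=0.020: state=(0.581, 0.201)
t=0.040: state=(0.602, 0.203)
t=0.060: state=(0.623, 0.204)
t=0.460: state=(1.078, 0.238)
next step: t=0.480: state=(1.101, 0.239) — v has crossed 1.1
linear interpolation between t=0.460 (1.07801) and t=0.480 (1.10097) → t≈0.479

t = 0.479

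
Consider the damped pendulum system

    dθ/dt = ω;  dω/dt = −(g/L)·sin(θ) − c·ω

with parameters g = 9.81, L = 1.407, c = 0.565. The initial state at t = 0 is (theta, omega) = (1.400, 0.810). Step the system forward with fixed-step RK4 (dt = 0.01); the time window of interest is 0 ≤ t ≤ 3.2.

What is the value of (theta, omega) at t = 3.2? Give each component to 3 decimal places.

(theta, omega) = (0.225, -1.451)

t=0.000: state=(1.400, 0.810)
step 1 (dt=0.01): k1=(0.810, -7.328), k2=(0.773, -7.313), k3=(0.773, -7.312), k4=(0.737, -7.296); state += dt/6·(k1+2k2+2k3+k4)
t=0.010: state=(1.408, 0.737)
t=0.020: state=(1.415, 0.664)
t=0.030: state=(1.421, 0.592)
continuing one RK4 step at a time; state shown every 20 steps (Δt=0.2):
t=0.200: state=(1.420, -0.583)
t=0.400: state=(1.179, -1.794)
t=0.600: state=(0.724, -2.674)
t=0.800: state=(0.151, -2.938)
t=1.000: state=(-0.399, -2.445)
t=1.200: state=(-0.792, -1.426)
t=1.400: state=(-0.960, -0.245)
t=1.600: state=(-0.896, 0.850)
t=1.800: state=(-0.637, 1.682)
t=2.000: state=(-0.253, 2.070)
t=2.200: state=(0.154, 1.905)
t=2.400: state=(0.478, 1.277)
t=2.600: state=(0.649, 0.419)
t=2.800: state=(0.646, -0.436)
t=3.000: state=(0.487, -1.107)
t=3.200: state=(0.225, -1.451)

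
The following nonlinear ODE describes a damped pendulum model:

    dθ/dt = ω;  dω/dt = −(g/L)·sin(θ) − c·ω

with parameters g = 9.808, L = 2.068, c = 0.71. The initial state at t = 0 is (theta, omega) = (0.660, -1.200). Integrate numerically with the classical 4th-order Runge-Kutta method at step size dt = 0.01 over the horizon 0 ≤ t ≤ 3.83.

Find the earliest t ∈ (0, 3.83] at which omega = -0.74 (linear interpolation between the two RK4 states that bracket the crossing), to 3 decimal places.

t = 0.829

t=0.000: state=(0.660, -1.200)
step 1 (dt=0.01): k1=(-1.200, -2.056), k2=(-1.210, -2.026), k3=(-1.210, -2.026), k4=(-1.220, -1.996); state += dt/6·(k1+2k2+2k3+k4)
t=0.010: state=(0.648, -1.220)
t=0.020: state=(0.636, -1.240)
t=0.030: state=(0.623, -1.259)
continuing one RK4 step at a time; state shown every 20 steps (Δt=0.2):
t=0.200: state=(0.387, -1.483)
t=0.400: state=(0.085, -1.490)
t=0.600: state=(-0.191, -1.239)
t=0.800: state=(-0.399, -0.811)
t=0.820: state=(-0.414, -0.762)
next step: t=0.830: state=(-0.422, -0.737) — omega has crossed -0.74
linear interpolation between t=0.820 (-0.76196) and t=0.830 (-0.73739) → t≈0.829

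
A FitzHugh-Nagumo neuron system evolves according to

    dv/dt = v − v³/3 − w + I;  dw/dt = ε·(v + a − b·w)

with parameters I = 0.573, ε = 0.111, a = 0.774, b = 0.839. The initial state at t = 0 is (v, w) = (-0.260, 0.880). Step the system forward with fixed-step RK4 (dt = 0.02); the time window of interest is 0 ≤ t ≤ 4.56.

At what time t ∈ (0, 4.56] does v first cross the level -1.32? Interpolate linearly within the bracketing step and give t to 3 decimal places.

t = 1.318

t=0.000: state=(-0.260, 0.880)
step 1 (dt=0.02): k1=(-0.561, -0.025), k2=(-0.566, -0.025), k3=(-0.566, -0.026), k4=(-0.571, -0.026); state += dt/6·(k1+2k2+2k3+k4)
t=0.020: state=(-0.271, 0.879)
t=0.040: state=(-0.283, 0.879)
t=0.060: state=(-0.295, 0.878)
continuing one RK4 step at a time; state shown every 10 steps (Δt=0.2):
t=0.200: state=(-0.382, 0.874)
t=0.400: state=(-0.526, 0.865)
t=0.600: state=(-0.689, 0.852)
t=0.800: state=(-0.867, 0.837)
t=1.000: state=(-1.051, 0.817)
t=1.200: state=(-1.226, 0.794)
t=1.300: state=(-1.306, 0.781)
next step: t=1.320: state=(-1.321, 0.779) — v has crossed -1.32
linear interpolation between t=1.300 (-1.30617) and t=1.320 (-1.32146) → t≈1.318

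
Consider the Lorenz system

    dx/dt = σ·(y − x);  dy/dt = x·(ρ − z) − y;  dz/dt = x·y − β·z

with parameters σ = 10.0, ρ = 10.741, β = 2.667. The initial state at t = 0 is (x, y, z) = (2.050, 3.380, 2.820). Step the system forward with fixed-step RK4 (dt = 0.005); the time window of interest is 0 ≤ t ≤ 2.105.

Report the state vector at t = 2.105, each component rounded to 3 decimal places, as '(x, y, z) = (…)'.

(x, y, z) = (4.159, 4.791, 7.481)

t=0.000: state=(2.050, 3.380, 2.820)
step 1 (dt=0.005): k1=(13.300, 12.858, -0.592), k2=(13.289, 13.092, -0.409), k3=(13.295, 13.091, -0.409), k4=(13.290, 13.323, -0.223); state += dt/6·(k1+2k2+2k3+k4)
t=0.005: state=(2.116, 3.445, 2.818)
t=0.010: state=(2.183, 3.513, 2.818)
t=0.015: state=(2.250, 3.583, 2.820)
continuing one RK4 step at a time; state shown every 20 steps (Δt=0.1):
t=0.100: state=(3.480, 5.099, 3.202)
t=0.200: state=(5.348, 7.433, 4.924)
t=0.300: state=(7.396, 9.172, 8.594)
t=0.400: state=(8.324, 8.169, 12.881)
t=0.500: state=(7.079, 4.994, 14.401)
t=0.600: state=(4.842, 2.749, 12.971)
t=0.700: state=(3.203, 2.049, 10.728)
t=0.800: state=(2.477, 2.125, 8.712)
t=0.900: state=(2.403, 2.574, 7.163)
t=1.000: state=(2.776, 3.340, 6.151)
t=1.100: state=(3.527, 4.463, 5.790)
t=1.200: state=(4.631, 5.879, 6.303)
t=1.300: state=(5.922, 7.171, 7.911)
t=1.400: state=(6.899, 7.479, 10.305)
t=1.500: state=(6.911, 6.347, 12.188)
t=1.600: state=(5.934, 4.686, 12.445)
t=1.700: state=(4.703, 3.601, 11.418)
t=1.800: state=(3.850, 3.265, 9.995)
t=1.900: state=(3.525, 3.444, 8.716)
t=2.000: state=(3.651, 3.968, 7.830)
t=2.100: state=(4.128, 4.747, 7.482)
t=2.105: state=(4.159, 4.791, 7.481)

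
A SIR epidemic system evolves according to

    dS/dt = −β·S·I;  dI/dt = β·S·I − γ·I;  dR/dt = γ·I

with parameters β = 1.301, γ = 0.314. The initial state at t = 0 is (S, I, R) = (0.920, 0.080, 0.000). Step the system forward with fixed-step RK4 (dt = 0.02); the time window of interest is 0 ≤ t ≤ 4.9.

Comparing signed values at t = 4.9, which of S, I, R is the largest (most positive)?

t=0.000: state=(0.920, 0.080, 0.000)
step 1 (dt=0.02): k1=(-0.096, 0.071, 0.025), k2=(-0.096, 0.071, 0.025), k3=(-0.097, 0.071, 0.025), k4=(-0.097, 0.072, 0.026); state += dt/6·(k1+2k2+2k3+k4)
t=0.020: state=(0.918, 0.081, 0.001)
t=0.040: state=(0.916, 0.083, 0.001)
t=0.060: state=(0.914, 0.084, 0.002)
continuing one RK4 step at a time; state shown every 10 steps (Δt=0.2):
t=0.200: state=(0.899, 0.095, 0.005)
t=0.400: state=(0.875, 0.113, 0.012)
t=0.600: state=(0.848, 0.132, 0.020)
t=0.800: state=(0.817, 0.154, 0.029)
t=1.000: state=(0.782, 0.179, 0.039)
t=1.200: state=(0.744, 0.205, 0.051)
t=1.400: state=(0.703, 0.232, 0.065)
t=1.600: state=(0.660, 0.260, 0.080)
t=1.800: state=(0.614, 0.288, 0.098)
t=2.000: state=(0.568, 0.316, 0.116)
t=2.200: state=(0.521, 0.342, 0.137)
t=2.400: state=(0.475, 0.365, 0.159)
t=2.600: state=(0.431, 0.386, 0.183)
t=2.800: state=(0.389, 0.403, 0.208)
t=3.000: state=(0.350, 0.417, 0.234)
t=3.200: state=(0.313, 0.427, 0.260)
t=3.400: state=(0.280, 0.433, 0.287)
t=3.600: state=(0.250, 0.436, 0.314)
t=3.800: state=(0.223, 0.435, 0.342)
t=4.000: state=(0.200, 0.432, 0.369)
t=4.200: state=(0.178, 0.426, 0.396)
t=4.400: state=(0.160, 0.418, 0.422)
t=4.600: state=(0.144, 0.408, 0.448)
t=4.800: state=(0.129, 0.397, 0.474)
t=4.900: state=(0.123, 0.391, 0.486)
compare at T: S=0.123, I=0.391, R=0.486

largest component: R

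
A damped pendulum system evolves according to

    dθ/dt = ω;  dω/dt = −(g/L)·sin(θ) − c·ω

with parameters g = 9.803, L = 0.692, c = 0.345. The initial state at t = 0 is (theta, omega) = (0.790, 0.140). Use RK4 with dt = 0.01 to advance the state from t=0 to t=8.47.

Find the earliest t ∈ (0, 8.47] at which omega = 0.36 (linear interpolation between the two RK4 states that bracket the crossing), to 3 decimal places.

t = 0.920

t=0.000: state=(0.790, 0.140)
step 1 (dt=0.01): k1=(0.140, -10.111), k2=(0.089, -10.101), k3=(0.089, -10.098), k4=(0.039, -10.085); state += dt/6·(k1+2k2+2k3+k4)
t=0.010: state=(0.791, 0.039)
t=0.020: state=(0.791, -0.062)
t=0.030: state=(0.790, -0.162)
continuing one RK4 step at a time; state shown every 50 steps (Δt=0.5):
t=0.500: state=(-0.102, -2.626)
t=0.910: state=(-0.674, 0.274)
next step: t=0.920: state=(-0.671, 0.361) — omega has crossed 0.36
linear interpolation between t=0.910 (0.27400) and t=0.920 (0.36116) → t≈0.920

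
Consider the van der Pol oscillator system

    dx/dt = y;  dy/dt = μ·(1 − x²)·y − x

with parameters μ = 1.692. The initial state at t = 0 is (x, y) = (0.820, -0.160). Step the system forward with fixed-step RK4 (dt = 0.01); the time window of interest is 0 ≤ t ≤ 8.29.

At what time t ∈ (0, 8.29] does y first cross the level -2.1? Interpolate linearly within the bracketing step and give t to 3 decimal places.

t=0.000: state=(0.820, -0.160)
step 1 (dt=0.01): k1=(-0.160, -0.909), k2=(-0.165, -0.911), k3=(-0.165, -0.911), k4=(-0.169, -0.913); state += dt/6·(k1+2k2+2k3+k4)
t=0.010: state=(0.818, -0.169)
t=0.020: state=(0.817, -0.178)
t=0.030: state=(0.815, -0.187)
continuing one RK4 step at a time; state shown every 50 steps (Δt=0.5):
t=0.500: state=(0.614, -0.697)
t=1.000: state=(0.045, -1.716)
t=1.120: state=(-0.183, -2.090)
next step: t=1.130: state=(-0.204, -2.123) — y has crossed -2.1
linear interpolation between t=1.120 (-2.09016) and t=1.130 (-2.12253) → t≈1.123

t = 1.123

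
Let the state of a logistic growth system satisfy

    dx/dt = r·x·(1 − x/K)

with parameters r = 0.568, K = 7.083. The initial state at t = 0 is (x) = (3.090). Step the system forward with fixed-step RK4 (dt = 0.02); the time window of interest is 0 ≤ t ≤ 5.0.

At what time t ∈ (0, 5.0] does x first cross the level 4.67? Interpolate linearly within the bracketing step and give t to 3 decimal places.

t = 1.614

t=0.000: state=(3.090)
step 1 (dt=0.02): k1=(0.989), k2=(0.990), k3=(0.990), k4=(0.991); state += dt/6·(k1+2k2+2k3+k4)
t=0.020: state=(3.110)
t=0.040: state=(3.130)
t=0.060: state=(3.149)
continuing one RK4 step at a time; state shown every 10 steps (Δt=0.2):
t=0.200: state=(3.289)
t=0.400: state=(3.490)
t=0.600: state=(3.691)
t=0.800: state=(3.891)
t=1.000: state=(4.089)
t=1.200: state=(4.283)
t=1.400: state=(4.473)
t=1.600: state=(4.657)
next step: t=1.620: state=(4.676) — x has crossed 4.67
linear interpolation between t=1.600 (4.65748) and t=1.620 (4.67557) → t≈1.614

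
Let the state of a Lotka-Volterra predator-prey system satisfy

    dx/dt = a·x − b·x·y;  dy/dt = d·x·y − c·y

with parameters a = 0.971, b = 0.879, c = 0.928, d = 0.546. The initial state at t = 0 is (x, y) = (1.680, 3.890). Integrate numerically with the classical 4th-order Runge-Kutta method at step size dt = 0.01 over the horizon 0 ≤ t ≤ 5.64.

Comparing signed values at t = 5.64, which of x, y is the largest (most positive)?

t=0.000: state=(1.680, 3.890)
step 1 (dt=0.01): k1=(-4.113, -0.042), k2=(-4.063, -0.085), k3=(-4.063, -0.085), k4=(-4.012, -0.128); state += dt/6·(k1+2k2+2k3+k4)
t=0.010: state=(1.639, 3.889)
t=0.020: state=(1.600, 3.887)
t=0.030: state=(1.561, 3.885)
continuing one RK4 step at a time; state shown every 20 steps (Δt=0.2):
t=0.200: state=(1.040, 3.737)
t=0.400: state=(0.673, 3.401)
t=0.600: state=(0.465, 3.003)
t=0.800: state=(0.345, 2.606)
t=1.000: state=(0.274, 2.238)
t=1.200: state=(0.231, 1.911)
t=1.400: state=(0.206, 1.625)
t=1.600: state=(0.192, 1.379)
t=1.800: state=(0.187, 1.170)
t=2.000: state=(0.187, 0.991)
t=2.200: state=(0.194, 0.841)
t=2.400: state=(0.205, 0.714)
t=2.600: state=(0.222, 0.607)
t=2.800: state=(0.244, 0.517)
t=3.000: state=(0.273, 0.442)
t=3.200: state=(0.308, 0.379)
t=3.400: state=(0.352, 0.326)
t=3.600: state=(0.405, 0.282)
t=3.800: state=(0.470, 0.246)
t=4.000: state=(0.548, 0.216)
t=4.200: state=(0.642, 0.191)
t=4.400: state=(0.755, 0.171)
t=4.600: state=(0.891, 0.156)
t=4.800: state=(1.054, 0.144)
t=5.000: state=(1.249, 0.135)
t=5.200: state=(1.482, 0.131)
t=5.400: state=(1.759, 0.129)
t=5.600: state=(2.087, 0.132)
t=5.640: state=(2.160, 0.134)
compare at T: x=2.160, y=0.134

largest component: x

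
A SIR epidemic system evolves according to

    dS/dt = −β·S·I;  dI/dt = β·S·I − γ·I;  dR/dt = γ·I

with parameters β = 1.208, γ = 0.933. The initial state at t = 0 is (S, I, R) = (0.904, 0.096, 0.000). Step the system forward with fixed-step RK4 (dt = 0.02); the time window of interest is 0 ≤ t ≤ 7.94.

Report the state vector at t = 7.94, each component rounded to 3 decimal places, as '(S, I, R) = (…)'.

(S, I, R) = (0.463, 0.020, 0.517)

t=0.000: state=(0.904, 0.096, 0.000)
step 1 (dt=0.02): k1=(-0.105, 0.015, 0.090), k2=(-0.105, 0.015, 0.090), k3=(-0.105, 0.015, 0.090), k4=(-0.105, 0.015, 0.090); state += dt/6·(k1+2k2+2k3+k4)
t=0.020: state=(0.902, 0.096, 0.002)
t=0.040: state=(0.900, 0.097, 0.004)
t=0.060: state=(0.898, 0.097, 0.005)
continuing one RK4 step at a time; state shown every 25 steps (Δt=0.5):
t=0.500: state=(0.851, 0.102, 0.046)
t=1.000: state=(0.799, 0.106, 0.095)
t=1.500: state=(0.750, 0.106, 0.144)
t=2.000: state=(0.704, 0.103, 0.193)
t=2.500: state=(0.663, 0.097, 0.240)
t=3.000: state=(0.626, 0.090, 0.284)
t=3.500: state=(0.594, 0.082, 0.324)
t=4.000: state=(0.567, 0.073, 0.360)
t=4.500: state=(0.544, 0.064, 0.392)
t=5.000: state=(0.525, 0.055, 0.420)
t=5.500: state=(0.509, 0.047, 0.444)
t=6.000: state=(0.496, 0.040, 0.464)
t=6.500: state=(0.485, 0.034, 0.481)
t=7.000: state=(0.476, 0.028, 0.496)
t=7.500: state=(0.468, 0.024, 0.508)
t=7.940: state=(0.463, 0.020, 0.517)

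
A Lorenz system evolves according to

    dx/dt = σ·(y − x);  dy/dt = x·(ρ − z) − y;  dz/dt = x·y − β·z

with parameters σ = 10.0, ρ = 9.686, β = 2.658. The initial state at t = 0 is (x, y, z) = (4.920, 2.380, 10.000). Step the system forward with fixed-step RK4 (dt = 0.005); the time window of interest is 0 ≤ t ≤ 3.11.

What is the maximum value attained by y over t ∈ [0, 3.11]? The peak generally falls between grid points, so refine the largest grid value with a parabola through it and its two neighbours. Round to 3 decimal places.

t=0.000: state=(4.920, 2.380, 10.000)
step 1 (dt=0.005): k1=(-25.400, -3.925, -14.870), k2=(-24.863, -3.715, -14.970), k3=(-24.871, -3.714, -14.964), k4=(-24.342, -3.508, -15.057); state += dt/6·(k1+2k2+2k3+k4)
t=0.005: state=(4.796, 2.361, 9.925)
t=0.010: state=(4.677, 2.345, 9.849)
t=0.015: state=(4.562, 2.330, 9.773)
continuing one RK4 step at a time; state shown every 40 steps (Δt=0.2):
t=0.200: state=(2.762, 2.627, 7.115)
t=0.400: state=(3.365, 4.013, 5.710)
t=0.600: state=(5.091, 6.050, 6.784)
t=0.800: state=(6.285, 6.274, 9.911)
t=1.000: state=(5.107, 4.231, 10.495)
t=1.200: state=(3.817, 3.504, 8.642)
t=1.400: state=(3.839, 4.129, 7.258)
t=1.600: state=(4.751, 5.294, 7.449)
t=1.800: state=(5.567, 5.723, 8.995)
t=2.000: state=(5.231, 4.818, 9.787)
t=2.200: state=(4.424, 4.134, 8.992)
t=2.400: state=(4.236, 4.330, 8.044)
t=2.600: state=(4.677, 4.974, 7.951)
t=2.800: state=(5.174, 5.313, 8.700)
t=3.000: state=(5.118, 4.942, 9.269)
t=3.110: state=(4.883, 4.651, 9.201)
largest grid value and its neighbours: y(0.710)=6.61064, y(0.715)=6.61206, y(0.720)=6.61106
parabola through these three points peaks at t≈0.715 with y≈6.61207

max y = 6.612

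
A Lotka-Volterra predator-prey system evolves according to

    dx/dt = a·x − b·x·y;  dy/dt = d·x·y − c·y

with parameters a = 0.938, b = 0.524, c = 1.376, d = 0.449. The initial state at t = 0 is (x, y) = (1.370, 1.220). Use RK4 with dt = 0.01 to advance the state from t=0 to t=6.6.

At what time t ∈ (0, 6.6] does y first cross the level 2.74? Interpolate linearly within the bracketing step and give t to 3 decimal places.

t=0.000: state=(1.370, 1.220)
step 1 (dt=0.01): k1=(0.409, -0.928), k2=(0.413, -0.924), k3=(0.413, -0.924), k4=(0.417, -0.919); state += dt/6·(k1+2k2+2k3+k4)
t=0.010: state=(1.374, 1.211)
t=0.020: state=(1.378, 1.202)
t=0.030: state=(1.383, 1.193)
continuing one RK4 step at a time; state shown every 25 steps (Δt=0.25):
t=0.250: state=(1.497, 1.015)
t=0.500: state=(1.675, 0.860)
t=0.750: state=(1.907, 0.745)
t=1.000: state=(2.199, 0.664)
t=1.250: state=(2.558, 0.615)
t=1.500: state=(2.988, 0.595)
t=1.750: state=(3.493, 0.606)
t=2.000: state=(4.068, 0.656)
t=2.250: state=(4.691, 0.761)
t=2.500: state=(5.309, 0.945)
t=2.750: state=(5.821, 1.254)
t=3.000: state=(6.063, 1.738)
t=3.250: state=(5.850, 2.416)
t=3.350: state=(5.616, 2.725)
next step: t=3.360: state=(5.588, 2.756) — y has crossed 2.74
linear interpolation between t=3.350 (2.72483) and t=3.360 (2.75605) → t≈3.355

t = 3.355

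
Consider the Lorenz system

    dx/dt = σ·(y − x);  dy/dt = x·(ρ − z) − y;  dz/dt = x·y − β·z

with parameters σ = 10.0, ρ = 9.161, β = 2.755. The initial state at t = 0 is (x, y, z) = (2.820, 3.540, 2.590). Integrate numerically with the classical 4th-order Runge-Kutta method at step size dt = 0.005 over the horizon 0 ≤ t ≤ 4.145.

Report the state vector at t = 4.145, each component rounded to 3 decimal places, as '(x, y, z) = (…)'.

t=0.000: state=(2.820, 3.540, 2.590)
step 1 (dt=0.005): k1=(7.200, 14.990, 2.847), k2=(7.395, 15.051, 2.998), k3=(7.391, 15.053, 2.999), k4=(7.583, 15.115, 3.152); state += dt/6·(k1+2k2+2k3+k4)
t=0.005: state=(2.857, 3.615, 2.605)
t=0.010: state=(2.896, 3.691, 2.622)
t=0.015: state=(2.936, 3.768, 2.640)
continuing one RK4 step at a time; state shown every 40 steps (Δt=0.2):
t=0.200: state=(5.346, 6.919, 4.947)
t=0.400: state=(7.244, 6.995, 10.645)
t=0.600: state=(4.783, 3.288, 10.785)
t=0.800: state=(2.932, 2.591, 7.716)
t=1.000: state=(3.071, 3.477, 5.776)
t=1.200: state=(4.369, 5.201, 5.854)
t=1.400: state=(5.857, 6.300, 8.214)
t=1.600: state=(5.595, 4.968, 9.928)
t=1.800: state=(4.250, 3.729, 8.846)
t=2.000: state=(3.802, 3.862, 7.328)
t=2.200: state=(4.330, 4.745, 6.903)
t=2.400: state=(5.164, 5.488, 7.835)
t=2.600: state=(5.326, 5.151, 8.945)
t=2.800: state=(4.717, 4.385, 8.795)
t=3.000: state=(4.290, 4.225, 7.962)
t=3.200: state=(4.438, 4.623, 7.528)
t=3.400: state=(4.870, 5.067, 7.853)
t=3.600: state=(5.062, 5.038, 8.456)
t=3.800: state=(4.829, 4.659, 8.562)
t=4.000: state=(4.551, 4.472, 8.180)
t=4.145: state=(4.520, 4.555, 7.920)

(x, y, z) = (4.520, 4.555, 7.920)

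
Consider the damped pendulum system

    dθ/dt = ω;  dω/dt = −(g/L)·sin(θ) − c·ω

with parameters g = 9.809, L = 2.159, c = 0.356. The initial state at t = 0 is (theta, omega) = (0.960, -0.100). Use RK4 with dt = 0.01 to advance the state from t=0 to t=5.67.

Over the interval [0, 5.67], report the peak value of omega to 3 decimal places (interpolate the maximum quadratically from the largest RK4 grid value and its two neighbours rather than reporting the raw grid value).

t=0.000: state=(0.960, -0.100)
step 1 (dt=0.01): k1=(-0.100, -3.686), k2=(-0.118, -3.678), k3=(-0.118, -3.678), k4=(-0.137, -3.670); state += dt/6·(k1+2k2+2k3+k4)
t=0.010: state=(0.959, -0.137)
t=0.020: state=(0.957, -0.173)
t=0.030: state=(0.955, -0.210)
continuing one RK4 step at a time; state shown every 20 steps (Δt=0.2):
t=0.200: state=(0.869, -0.794)
t=0.400: state=(0.652, -1.347)
t=0.600: state=(0.345, -1.675)
t=0.800: state=(0.001, -1.709)
t=1.000: state=(-0.319, -1.448)
t=1.200: state=(-0.563, -0.968)
t=1.400: state=(-0.699, -0.377)
t=1.600: state=(-0.713, 0.225)
t=1.800: state=(-0.614, 0.755)
t=2.000: state=(-0.421, 1.140)
t=2.200: state=(-0.171, 1.318)
t=2.400: state=(0.090, 1.261)
t=2.600: state=(0.319, 0.991)
t=2.800: state=(0.477, 0.577)
t=3.000: state=(0.546, 0.102)
t=3.200: state=(0.519, -0.356)
t=3.400: state=(0.409, -0.728)
t=3.600: state=(0.238, -0.959)
t=3.800: state=(0.037, -1.013)
t=4.000: state=(-0.156, -0.889)
t=4.200: state=(-0.308, -0.621)
t=4.400: state=(-0.398, -0.270)
t=4.600: state=(-0.415, 0.101)
t=4.800: state=(-0.361, 0.430)
t=5.000: state=(-0.249, 0.666)
t=5.200: state=(-0.103, 0.775)
t=5.400: state=(0.051, 0.743)
t=5.600: state=(0.186, 0.586)
t=5.670: state=(0.224, 0.507)
largest grid value and its neighbours: omega(2.240)=1.32574, omega(2.250)=1.32609, omega(2.260)=1.32584
parabola through these three points peaks at t≈2.251 with omega≈1.32609

max omega = 1.326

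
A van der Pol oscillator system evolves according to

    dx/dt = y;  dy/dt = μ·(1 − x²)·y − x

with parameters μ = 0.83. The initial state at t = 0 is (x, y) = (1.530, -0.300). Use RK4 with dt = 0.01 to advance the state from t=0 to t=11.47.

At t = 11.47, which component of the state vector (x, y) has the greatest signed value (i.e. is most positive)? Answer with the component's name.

largest component: y

t=0.000: state=(1.530, -0.300)
step 1 (dt=0.01): k1=(-0.300, -1.196), k2=(-0.306, -1.189), k3=(-0.306, -1.189), k4=(-0.312, -1.182); state += dt/6·(k1+2k2+2k3+k4)
t=0.010: state=(1.527, -0.312)
t=0.020: state=(1.524, -0.324)
t=0.030: state=(1.520, -0.335)
continuing one RK4 step at a time; state shown every 50 steps (Δt=0.5):
t=0.500: state=(1.252, -0.788)
t=1.000: state=(0.739, -1.291)
t=1.500: state=(-0.085, -2.042)
t=2.000: state=(-1.215, -2.163)
t=2.500: state=(-1.901, -0.513)
t=3.000: state=(-1.883, 0.414)
t=3.500: state=(-1.577, 0.778)
t=4.000: state=(-1.105, 1.136)
t=4.500: state=(-0.397, 1.756)
t=5.000: state=(0.687, 2.492)
t=5.500: state=(1.750, 1.348)
t=6.000: state=(1.997, -0.137)
t=6.500: state=(1.784, -0.635)
t=7.000: state=(1.392, -0.936)
t=7.500: state=(0.824, -1.379)
t=8.000: state=(-0.047, -2.158)
t=8.500: state=(-1.248, -2.297)
t=9.000: state=(-1.961, -0.499)
t=9.500: state=(-1.933, 0.428)
t=10.000: state=(-1.626, 0.771)
t=10.500: state=(-1.162, 1.105)
t=11.000: state=(-0.479, 1.691)
t=11.470: state=(0.501, 2.448)
compare at T: x=0.501, y=2.448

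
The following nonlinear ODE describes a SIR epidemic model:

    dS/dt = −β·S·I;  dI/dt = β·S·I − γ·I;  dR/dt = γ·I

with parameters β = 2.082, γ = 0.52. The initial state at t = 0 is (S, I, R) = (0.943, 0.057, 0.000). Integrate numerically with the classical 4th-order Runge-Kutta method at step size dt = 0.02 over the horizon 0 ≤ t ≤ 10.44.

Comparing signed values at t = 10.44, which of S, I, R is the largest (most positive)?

largest component: R

t=0.000: state=(0.943, 0.057, 0.000)
step 1 (dt=0.02): k1=(-0.112, 0.082, 0.030), k2=(-0.113, 0.083, 0.030), k3=(-0.113, 0.083, 0.030), k4=(-0.115, 0.084, 0.031); state += dt/6·(k1+2k2+2k3+k4)
t=0.020: state=(0.941, 0.059, 0.001)
t=0.040: state=(0.938, 0.060, 0.001)
t=0.060: state=(0.936, 0.062, 0.002)
continuing one RK4 step at a time; state shown every 25 steps (Δt=0.5):
t=0.500: state=(0.865, 0.113, 0.021)
t=1.000: state=(0.737, 0.202, 0.062)
t=1.500: state=(0.565, 0.307, 0.128)
t=2.000: state=(0.392, 0.389, 0.219)
t=2.500: state=(0.256, 0.418, 0.325)
t=3.000: state=(0.167, 0.401, 0.433)
t=3.500: state=(0.112, 0.356, 0.531)
t=4.000: state=(0.080, 0.303, 0.617)
t=4.500: state=(0.060, 0.251, 0.689)
t=5.000: state=(0.047, 0.205, 0.748)
t=5.500: state=(0.039, 0.165, 0.796)
t=6.000: state=(0.033, 0.132, 0.835)
t=6.500: state=(0.030, 0.105, 0.865)
t=7.000: state=(0.027, 0.084, 0.890)
t=7.500: state=(0.025, 0.066, 0.909)
t=8.000: state=(0.023, 0.052, 0.924)
t=8.500: state=(0.022, 0.041, 0.937)
t=9.000: state=(0.021, 0.033, 0.946)
t=9.500: state=(0.021, 0.026, 0.954)
t=10.000: state=(0.020, 0.020, 0.960)
t=10.440: state=(0.020, 0.016, 0.964)
compare at T: S=0.020, I=0.016, R=0.964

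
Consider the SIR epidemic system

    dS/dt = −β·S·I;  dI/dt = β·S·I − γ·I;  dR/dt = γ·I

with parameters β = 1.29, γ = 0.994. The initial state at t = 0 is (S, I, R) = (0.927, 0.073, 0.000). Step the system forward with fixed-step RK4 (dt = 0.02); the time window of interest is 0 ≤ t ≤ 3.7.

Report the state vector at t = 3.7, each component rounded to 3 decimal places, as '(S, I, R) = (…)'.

(S, I, R) = (0.627, 0.072, 0.301)

t=0.000: state=(0.927, 0.073, 0.000)
step 1 (dt=0.02): k1=(-0.087, 0.015, 0.073), k2=(-0.087, 0.015, 0.073), k3=(-0.087, 0.015, 0.073), k4=(-0.087, 0.015, 0.073); state += dt/6·(k1+2k2+2k3+k4)
t=0.020: state=(0.925, 0.073, 0.001)
t=0.040: state=(0.924, 0.074, 0.003)
t=0.060: state=(0.922, 0.074, 0.004)
continuing one RK4 step at a time; state shown every 10 steps (Δt=0.2):
t=0.200: state=(0.909, 0.076, 0.015)
t=0.400: state=(0.891, 0.078, 0.030)
t=0.600: state=(0.873, 0.081, 0.046)
t=0.800: state=(0.855, 0.083, 0.062)
t=1.000: state=(0.837, 0.084, 0.079)
t=1.200: state=(0.819, 0.086, 0.096)
t=1.400: state=(0.801, 0.086, 0.113)
t=1.600: state=(0.783, 0.087, 0.130)
t=1.800: state=(0.766, 0.087, 0.147)
t=2.000: state=(0.749, 0.087, 0.165)
t=2.200: state=(0.732, 0.086, 0.182)
t=2.400: state=(0.716, 0.085, 0.199)
t=2.600: state=(0.701, 0.084, 0.216)
t=2.800: state=(0.686, 0.082, 0.232)
t=3.000: state=(0.672, 0.080, 0.248)
t=3.200: state=(0.658, 0.078, 0.264)
t=3.400: state=(0.645, 0.076, 0.279)
t=3.600: state=(0.633, 0.073, 0.294)
t=3.700: state=(0.627, 0.072, 0.301)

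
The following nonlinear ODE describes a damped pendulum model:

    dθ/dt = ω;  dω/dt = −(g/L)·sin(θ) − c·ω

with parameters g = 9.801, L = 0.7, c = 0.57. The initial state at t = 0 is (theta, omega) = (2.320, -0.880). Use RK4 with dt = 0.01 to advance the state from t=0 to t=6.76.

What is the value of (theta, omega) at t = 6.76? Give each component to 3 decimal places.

(theta, omega) = (-0.055, 1.077)

t=0.000: state=(2.320, -0.880)
step 1 (dt=0.01): k1=(-0.880, -9.751), k2=(-0.929, -9.765), k3=(-0.929, -9.767), k4=(-0.978, -9.783); state += dt/6·(k1+2k2+2k3+k4)
t=0.010: state=(2.311, -0.978)
t=0.020: state=(2.300, -1.076)
t=0.030: state=(2.289, -1.174)
continuing one RK4 step at a time; state shown every 25 steps (Δt=0.25):
t=0.250: state=(1.778, -3.547)
t=0.500: state=(0.554, -5.931)
t=0.750: state=(-0.850, -4.560)
t=1.000: state=(-1.537, -0.891)
t=1.250: state=(-1.327, 2.473)
t=1.500: state=(-0.395, 4.597)
t=1.750: state=(0.681, 3.425)
t=2.000: state=(1.153, 0.270)
t=2.250: state=(0.843, -2.590)
t=2.500: state=(0.013, -3.592)
t=2.750: state=(-0.716, -1.881)
t=3.000: state=(-0.850, 0.797)
t=3.250: state=(-0.386, 2.651)
t=3.500: state=(0.295, 2.402)
t=3.750: state=(0.669, 0.450)
t=4.000: state=(0.518, -1.539)
t=4.250: state=(0.012, -2.204)
t=4.500: state=(-0.435, -1.144)
t=4.750: state=(-0.504, 0.591)
t=5.000: state=(-0.195, 1.683)
t=5.250: state=(0.218, 1.384)
t=5.500: state=(0.413, 0.098)
t=5.750: state=(0.276, -1.088)
t=6.000: state=(-0.049, -1.315)
t=6.250: state=(-0.294, -0.523)
t=6.500: state=(-0.287, 0.550)
t=6.750: state=(-0.066, 1.075)
t=6.760: state=(-0.055, 1.077)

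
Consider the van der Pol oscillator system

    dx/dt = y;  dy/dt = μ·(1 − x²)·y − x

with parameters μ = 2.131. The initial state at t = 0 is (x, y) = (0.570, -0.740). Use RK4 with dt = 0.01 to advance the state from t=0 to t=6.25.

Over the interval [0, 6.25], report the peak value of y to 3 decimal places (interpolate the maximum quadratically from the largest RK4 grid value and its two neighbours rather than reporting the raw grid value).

t=0.000: state=(0.570, -0.740)
step 1 (dt=0.01): k1=(-0.740, -1.635), k2=(-0.748, -1.649), k3=(-0.748, -1.649), k4=(-0.756, -1.665); state += dt/6·(k1+2k2+2k3+k4)
t=0.010: state=(0.563, -0.756)
t=0.020: state=(0.555, -0.773)
t=0.030: state=(0.547, -0.790)
continuing one RK4 step at a time; state shown every 25 steps (Δt=0.25):
t=0.250: state=(0.324, -1.271)
t=0.500: state=(-0.097, -2.177)
t=0.750: state=(-0.781, -3.192)
t=1.000: state=(-1.524, -2.308)
t=1.250: state=(-1.859, -0.538)
t=1.500: state=(-1.894, 0.120)
t=1.750: state=(-1.838, 0.292)
t=2.000: state=(-1.756, 0.354)
t=2.250: state=(-1.663, 0.397)
t=2.500: state=(-1.558, 0.444)
t=2.750: state=(-1.440, 0.505)
t=3.000: state=(-1.303, 0.592)
t=3.250: state=(-1.140, 0.726)
t=3.500: state=(-0.933, 0.952)
t=3.750: state=(-0.648, 1.375)
t=4.000: state=(-0.210, 2.234)
t=4.250: state=(0.522, 3.655)
t=4.500: state=(1.471, 3.267)
t=4.750: state=(1.958, 0.790)
t=5.000: state=(2.018, -0.090)
t=5.250: state=(1.968, -0.270)
t=5.500: state=(1.893, -0.319)
t=5.750: state=(1.810, -0.349)
t=6.000: state=(1.718, -0.380)
t=6.250: state=(1.619, -0.419)
largest grid value and its neighbours: y(4.350)=3.97463, y(4.360)=3.97716, y(4.370)=3.97291
parabola through these three points peaks at t≈4.359 with y≈3.97722

max y = 3.977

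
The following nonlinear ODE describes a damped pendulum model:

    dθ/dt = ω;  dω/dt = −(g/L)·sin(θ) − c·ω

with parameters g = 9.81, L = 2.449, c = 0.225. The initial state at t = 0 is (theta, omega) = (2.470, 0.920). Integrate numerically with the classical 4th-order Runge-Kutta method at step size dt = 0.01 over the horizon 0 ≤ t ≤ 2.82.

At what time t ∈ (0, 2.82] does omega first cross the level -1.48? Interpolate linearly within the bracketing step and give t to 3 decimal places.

t=0.000: state=(2.470, 0.920)
step 1 (dt=0.01): k1=(0.920, -2.699), k2=(0.907, -2.682), k3=(0.907, -2.682), k4=(0.893, -2.665); state += dt/6·(k1+2k2+2k3+k4)
t=0.010: state=(2.479, 0.893)
t=0.020: state=(2.488, 0.867)
t=0.030: state=(2.496, 0.841)
continuing one RK4 step at a time; state shown every 10 steps (Δt=0.1):
t=0.100: state=(2.549, 0.666)
t=0.200: state=(2.604, 0.440)
t=0.300: state=(2.638, 0.234)
t=0.400: state=(2.651, 0.040)
t=0.500: state=(2.646, -0.147)
t=0.600: state=(2.622, -0.336)
t=0.700: state=(2.579, -0.532)
t=0.800: state=(2.515, -0.742)
t=0.900: state=(2.430, -0.970)
t=1.000: state=(2.320, -1.223)
t=1.090: state=(2.199, -1.473)
next step: t=1.100: state=(2.184, -1.503) — omega has crossed -1.48
linear interpolation between t=1.090 (-1.47346) and t=1.100 (-1.50270) → t≈1.092

t = 1.092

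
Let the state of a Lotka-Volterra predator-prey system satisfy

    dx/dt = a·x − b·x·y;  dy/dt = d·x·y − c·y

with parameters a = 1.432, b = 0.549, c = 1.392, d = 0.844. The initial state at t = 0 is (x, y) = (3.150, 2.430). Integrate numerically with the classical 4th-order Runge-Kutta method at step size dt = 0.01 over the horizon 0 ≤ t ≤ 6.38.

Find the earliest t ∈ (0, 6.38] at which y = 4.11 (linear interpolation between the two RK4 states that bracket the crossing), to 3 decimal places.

t=0.000: state=(3.150, 2.430)
step 1 (dt=0.01): k1=(0.308, 3.078), k2=(0.282, 3.101), k3=(0.282, 3.100), k4=(0.255, 3.123); state += dt/6·(k1+2k2+2k3+k4)
t=0.010: state=(3.153, 2.461)
t=0.020: state=(3.155, 2.492)
t=0.030: state=(3.157, 2.524)
continuing one RK4 step at a time; state shown every 25 steps (Δt=0.25):
t=0.250: state=(3.044, 3.320)
t=0.450: state=(2.697, 4.092)
next step: t=0.460: state=(2.675, 4.128) — y has crossed 4.11
linear interpolation between t=0.450 (4.09208) and t=0.460 (4.12804) → t≈0.455

t = 0.455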